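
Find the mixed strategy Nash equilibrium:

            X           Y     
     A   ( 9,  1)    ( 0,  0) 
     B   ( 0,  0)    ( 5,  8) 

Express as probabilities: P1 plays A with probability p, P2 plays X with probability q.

p = 0.8889, q = 0.3571

Work:
Find probabilities that make opponent indifferent:
P2 chooses q to make P1 indifferent between A and B
P1 chooses p to make P2 indifferent between X and Y
Mixed NE: P1 plays (A: 0.8889, B: 0.1111), P2 plays (X: 0.3571, Y: 0.6429)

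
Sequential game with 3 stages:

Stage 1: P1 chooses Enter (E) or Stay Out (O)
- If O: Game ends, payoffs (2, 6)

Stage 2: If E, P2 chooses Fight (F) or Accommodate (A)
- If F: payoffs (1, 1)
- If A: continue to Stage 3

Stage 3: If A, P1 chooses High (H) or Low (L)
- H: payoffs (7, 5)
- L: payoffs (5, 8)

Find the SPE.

SPE: (E, A, H); Outcome (7, 5)

Work:
Stage 3: P1 chooses H (7 vs 5)
Stage 2: P2: F->1, A->5 (anticipating H). Choose A
Stage 1: P1: O->2, E->7 (anticipating A, H). Choose E
SPE path: E -> A -> H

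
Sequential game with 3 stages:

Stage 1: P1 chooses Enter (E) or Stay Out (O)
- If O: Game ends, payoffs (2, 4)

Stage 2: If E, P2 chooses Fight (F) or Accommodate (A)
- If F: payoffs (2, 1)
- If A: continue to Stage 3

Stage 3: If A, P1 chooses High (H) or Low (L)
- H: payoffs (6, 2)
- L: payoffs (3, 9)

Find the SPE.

SPE: (E, A, H); Outcome (6, 2)

Work:
Stage 3: P1 chooses H (6 vs 3)
Stage 2: P2: F->1, A->2 (anticipating H). Choose A
Stage 1: P1: O->2, E->6 (anticipating A, H). Choose E
SPE path: E -> A -> H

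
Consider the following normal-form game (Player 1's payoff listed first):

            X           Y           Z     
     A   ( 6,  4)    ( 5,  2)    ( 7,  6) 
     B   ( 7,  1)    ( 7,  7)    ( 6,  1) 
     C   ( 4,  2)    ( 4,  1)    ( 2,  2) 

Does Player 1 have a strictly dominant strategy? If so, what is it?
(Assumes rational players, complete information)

No strictly dominant strategy exists for Player 1

Work:
A strategy strictly dominates another if it gives a strictly higher payoff against every opponent action. Compare each pair of P1's strategies column-by-column:
  A vs B: [6 vs 7, 5 vs 7, 7 vs 6] → A does not strictly dominate B (column X: 6 ≤ 7)
  A vs C: [6 vs 4, 5 vs 4, 7 vs 2] → A strictly dominates C
  B vs A: [7 vs 6, 7 vs 5, 6 vs 7] → B does not strictly dominate A (column Z: 6 ≤ 7)
  B vs C: [7 vs 4, 7 vs 4, 6 vs 2] → B strictly dominates C
  C vs A: [4 vs 6, 4 vs 5, 2 vs 7] → C does not strictly dominate A (column X: 4 ≤ 6)
  C vs B: [4 vs 7, 4 vs 7, 2 vs 6] → C does not strictly dominate B (column X: 4 ≤ 7)
No single strategy strictly dominates all others → no strictly dominant strategy.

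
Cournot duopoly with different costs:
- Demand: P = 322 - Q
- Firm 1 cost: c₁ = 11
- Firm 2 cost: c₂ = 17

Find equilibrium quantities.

q₁* = 105.67, q₂* = 99.67

Work:
Reaction: q₁ = (322 - 11 - q₂)/2
Reaction: q₂ = (322 - 17 - q₁)/2
Solve simultaneously:
q₁* = (322 - 2×11 + 17)/3 = 105.67
q₂* = (322 - 2×17 + 11)/3 = 99.67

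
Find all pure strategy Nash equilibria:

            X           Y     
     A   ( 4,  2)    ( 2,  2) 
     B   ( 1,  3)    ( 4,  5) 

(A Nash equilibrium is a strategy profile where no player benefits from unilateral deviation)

Nash equilibrium: (A, X), (B, Y)

Work:
Best responses:
  P1 vs X: payoffs [4, 1] → best response A (payoff 4)
  P1 vs Y: payoffs [2, 4] → best response B (payoff 4)
  P2 vs A: payoffs [2, 2] → best response X/Y (payoff 2)
  P2 vs B: payoffs [3, 5] → best response Y (payoff 5)
Mutual best responses: (A,X), (B,Y) → Nash equilibria.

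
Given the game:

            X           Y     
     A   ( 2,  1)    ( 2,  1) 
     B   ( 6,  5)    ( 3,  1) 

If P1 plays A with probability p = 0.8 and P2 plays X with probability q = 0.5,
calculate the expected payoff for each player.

E[P1] = 2.5, E[P2] = 1.4

Work:
E[P1] = p·q·π₁(A,X) + p·(1-q)·π₁(A,Y) + (1-p)·q·π₁(B,X) + (1-p)·(1-q)·π₁(B,Y)
= 0.8·0.5·2 + 0.8·0.5·2 + 0.2·0.5·6 + 0.2·0.5·3
= 2.5

E[P2] = 1.4 (similar calculation)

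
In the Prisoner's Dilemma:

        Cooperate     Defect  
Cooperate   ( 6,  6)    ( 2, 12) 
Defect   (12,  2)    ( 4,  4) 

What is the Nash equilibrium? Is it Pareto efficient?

(Defect, Defect) is NE; not Pareto efficient

Work:
Defect dominates Cooperate for both players:
If P2 cooperates: Defect (12) > Cooperate (6)
If P2 defects: Defect (4) > Cooperate (2)
NE: (Defect, Defect) with payoff (4, 4)
But (Cooperate, Cooperate) = (6, 6) Pareto dominates (4, 4)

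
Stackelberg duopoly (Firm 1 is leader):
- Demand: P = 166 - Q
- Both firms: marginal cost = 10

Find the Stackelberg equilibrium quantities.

q₁* (leader) = 78.0, q₂* (follower) = 39.0

Work:
Follower's reaction: q₂ = (a - c - q₁)/2
Leader substitutes: π₁ = q₁·(a - q₁ - (a-c-q₁)/2 - c)
FOC: q₁* = (166 - 10)/2 = 78.00
Then: q₂* = (166 - 10 - 78.0)/2 = 39.00
Leader has first-mover advantage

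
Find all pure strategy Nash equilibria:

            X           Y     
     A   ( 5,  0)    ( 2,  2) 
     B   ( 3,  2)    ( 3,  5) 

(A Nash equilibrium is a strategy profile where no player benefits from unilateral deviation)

Nash equilibrium: (B, Y)

Work:
Best responses:
  P1 vs X: payoffs [5, 3] → best response A (payoff 5)
  P1 vs Y: payoffs [2, 3] → best response B (payoff 3)
  P2 vs A: payoffs [0, 2] → best response Y (payoff 2)
  P2 vs B: payoffs [2, 5] → best response Y (payoff 5)
Mutual best responses: (B,Y) → Nash equilibria.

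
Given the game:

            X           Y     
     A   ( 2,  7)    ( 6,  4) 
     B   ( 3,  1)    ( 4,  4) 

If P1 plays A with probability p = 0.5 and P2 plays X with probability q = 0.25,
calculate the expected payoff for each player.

E[P1] = 4.375, E[P2] = 4.0

Work:
E[P1] = p·q·π₁(A,X) + p·(1-q)·π₁(A,Y) + (1-p)·q·π₁(B,X) + (1-p)·(1-q)·π₁(B,Y)
= 0.5·0.25·2 + 0.5·0.75·6 + 0.5·0.25·3 + 0.5·0.75·4
= 4.375

E[P2] = 4.0 (similar calculation)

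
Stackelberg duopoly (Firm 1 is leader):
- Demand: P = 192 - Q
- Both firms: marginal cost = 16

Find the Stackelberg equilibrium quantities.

q₁* (leader) = 88.0, q₂* (follower) = 44.0

Work:
Follower's reaction: q₂ = (a - c - q₁)/2
Leader substitutes: π₁ = q₁·(a - q₁ - (a-c-q₁)/2 - c)
FOC: q₁* = (192 - 16)/2 = 88.00
Then: q₂* = (192 - 16 - 88.0)/2 = 44.00
Leader has first-mover advantage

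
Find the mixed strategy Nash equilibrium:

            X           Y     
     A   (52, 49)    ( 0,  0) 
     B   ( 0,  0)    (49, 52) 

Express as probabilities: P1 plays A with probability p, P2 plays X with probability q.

p = 0.5149, q = 0.4851

Work:
Find probabilities that make opponent indifferent:
P2 chooses q to make P1 indifferent between A and B
P1 chooses p to make P2 indifferent between X and Y
Mixed NE: P1 plays (A: 0.5149, B: 0.4851), P2 plays (X: 0.4851, Y: 0.5149)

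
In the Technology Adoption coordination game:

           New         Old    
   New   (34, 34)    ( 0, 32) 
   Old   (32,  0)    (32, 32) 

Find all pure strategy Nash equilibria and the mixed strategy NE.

Pure NE: (New, New) and (Old, Old); Mixed NE: p = 0.9412, q = 0.9412

Work:
Check pure NE:
(New, New): (34, 34) - no unilateral deviation beneficial
(Old, Old): (32, 32) - no unilateral deviation beneficial
Mixed NE: P1 plays New with p = 0.9412, P2 plays New with q = 0.9412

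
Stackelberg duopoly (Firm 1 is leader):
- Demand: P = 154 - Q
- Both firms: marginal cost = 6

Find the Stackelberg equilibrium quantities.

q₁* (leader) = 74.0, q₂* (follower) = 37.0

Work:
Follower's reaction: q₂ = (a - c - q₁)/2
Leader substitutes: π₁ = q₁·(a - q₁ - (a-c-q₁)/2 - c)
FOC: q₁* = (154 - 6)/2 = 74.00
Then: q₂* = (154 - 6 - 74.0)/2 = 37.00
Leader has first-mover advantage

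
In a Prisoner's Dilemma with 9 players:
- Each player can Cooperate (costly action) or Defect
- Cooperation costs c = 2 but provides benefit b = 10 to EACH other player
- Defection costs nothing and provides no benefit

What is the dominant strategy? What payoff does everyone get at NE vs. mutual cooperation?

Dominant: Defect; NE payoff = 0; Coop payoff = 78

Work:
Defect dominates (saves cost c = 2, benefit to others is external)
NE: All defect → everyone gets 0
If all cooperate: each receives (8)×10 - 2 = 78
Social dilemma: 78 > 0 but NE gives 0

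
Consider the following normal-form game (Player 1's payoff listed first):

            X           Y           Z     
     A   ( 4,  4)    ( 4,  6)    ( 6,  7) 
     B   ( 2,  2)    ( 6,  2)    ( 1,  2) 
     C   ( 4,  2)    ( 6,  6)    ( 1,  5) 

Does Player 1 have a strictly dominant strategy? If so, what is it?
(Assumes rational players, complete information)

No strictly dominant strategy exists for Player 1

Work:
A strategy strictly dominates another if it gives a strictly higher payoff against every opponent action. Compare each pair of P1's strategies column-by-column:
  A vs B: [4 vs 2, 4 vs 6, 6 vs 1] → A does not strictly dominate B (column Y: 4 ≤ 6)
  A vs C: [4 vs 4, 4 vs 6, 6 vs 1] → A does not strictly dominate C (column X: 4 ≤ 4)
  B vs A: [2 vs 4, 6 vs 4, 1 vs 6] → B does not strictly dominate A (column X: 2 ≤ 4)
  B vs C: [2 vs 4, 6 vs 6, 1 vs 1] → B does not strictly dominate C (column X: 2 ≤ 4)
  C vs A: [4 vs 4, 6 vs 4, 1 vs 6] → C does not strictly dominate A (column X: 4 ≤ 4)
  C vs B: [4 vs 2, 6 vs 6, 1 vs 1] → C does not strictly dominate B (column Y: 6 ≤ 6)
No single strategy strictly dominates all others → no strictly dominant strategy.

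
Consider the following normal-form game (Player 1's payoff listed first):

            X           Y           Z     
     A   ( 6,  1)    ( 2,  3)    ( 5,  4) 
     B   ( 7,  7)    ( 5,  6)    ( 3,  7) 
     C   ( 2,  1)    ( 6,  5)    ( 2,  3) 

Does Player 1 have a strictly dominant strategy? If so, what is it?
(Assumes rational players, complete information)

No strictly dominant strategy exists for Player 1

Work:
A strategy strictly dominates another if it gives a strictly higher payoff against every opponent action. Compare each pair of P1's strategies column-by-column:
  A vs B: [6 vs 7, 2 vs 5, 5 vs 3] → A does not strictly dominate B (column X: 6 ≤ 7)
  A vs C: [6 vs 2, 2 vs 6, 5 vs 2] → A does not strictly dominate C (column Y: 2 ≤ 6)
  B vs A: [7 vs 6, 5 vs 2, 3 vs 5] → B does not strictly dominate A (column Z: 3 ≤ 5)
  B vs C: [7 vs 2, 5 vs 6, 3 vs 2] → B does not strictly dominate C (column Y: 5 ≤ 6)
  C vs A: [2 vs 6, 6 vs 2, 2 vs 5] → C does not strictly dominate A (column X: 2 ≤ 6)
  C vs B: [2 vs 7, 6 vs 5, 2 vs 3] → C does not strictly dominate B (column X: 2 ≤ 7)
No single strategy strictly dominates all others → no strictly dominant strategy.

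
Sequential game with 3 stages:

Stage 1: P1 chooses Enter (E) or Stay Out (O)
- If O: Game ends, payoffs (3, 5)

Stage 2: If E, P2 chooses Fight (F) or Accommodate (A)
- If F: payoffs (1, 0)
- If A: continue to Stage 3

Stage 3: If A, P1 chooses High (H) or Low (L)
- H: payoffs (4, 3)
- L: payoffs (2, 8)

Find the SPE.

SPE: (E, A, H); Outcome (4, 3)

Work:
Stage 3: P1 chooses H (4 vs 2)
Stage 2: P2: F->0, A->3 (anticipating H). Choose A
Stage 1: P1: O->3, E->4 (anticipating A, H). Choose E
SPE path: E -> A -> H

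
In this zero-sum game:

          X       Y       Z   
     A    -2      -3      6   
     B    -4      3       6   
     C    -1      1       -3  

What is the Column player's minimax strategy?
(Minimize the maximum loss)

Column should play X, value = -1

Work:
Column player minimizes Row's maximum payoff:
Column X: max payoff to Row = -1
Column Y: max payoff to Row = 3
Column Z: max payoff to Row = 6
Minimum is -1, achieved by column X.
Minimax strategy: X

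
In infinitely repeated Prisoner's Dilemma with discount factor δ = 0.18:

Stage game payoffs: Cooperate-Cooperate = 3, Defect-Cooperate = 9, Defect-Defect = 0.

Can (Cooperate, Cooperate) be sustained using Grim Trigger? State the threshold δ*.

δ* = 0.6667; since δ = 0.18 < 0.6667, cooperation cannot be sustained

Work:
For Grim Trigger:
Cooperate forever: 3/(1-δ)
Defect then punished: 9 + 0·δ/(1-δ)
Need: 3/(1-δ) ≥ 9 + 0·δ/(1-δ)
Solving: δ ≥ (T-R)/(T-P) = (9-3)/(9-0) = 0.6667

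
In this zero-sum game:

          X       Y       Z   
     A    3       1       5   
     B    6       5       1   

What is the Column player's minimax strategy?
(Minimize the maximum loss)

Column should play Y or Z (all achieve the minimum), value = 5

Work:
Column player minimizes Row's maximum payoff:
Column X: max payoff to Row = 6
Column Y: max payoff to Row = 5
Column Z: max payoff to Row = 5
Minimum is 5, achieved by columns Y, Z (tied).
Each of Y or Z is a minimax strategy.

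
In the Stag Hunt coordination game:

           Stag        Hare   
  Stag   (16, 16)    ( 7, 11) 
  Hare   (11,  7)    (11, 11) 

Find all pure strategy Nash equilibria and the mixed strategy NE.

Pure NE: (Stag, Stag) and (Hare, Hare); Mixed NE: p = 0.4444, q = 0.4444

Work:
Check pure NE:
(Stag, Stag): (16, 16) - no unilateral deviation beneficial
(Hare, Hare): (11, 11) - no unilateral deviation beneficial
Mixed NE: P1 plays Stag with p = 0.4444, P2 plays Stag with q = 0.4444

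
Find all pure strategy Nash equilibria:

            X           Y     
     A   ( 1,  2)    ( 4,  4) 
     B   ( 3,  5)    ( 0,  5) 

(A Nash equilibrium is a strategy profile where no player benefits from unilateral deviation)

Nash equilibrium: (A, Y), (B, X)

Work:
Best responses:
  P1 vs X: payoffs [1, 3] → best response B (payoff 3)
  P1 vs Y: payoffs [4, 0] → best response A (payoff 4)
  P2 vs A: payoffs [2, 4] → best response Y (payoff 4)
  P2 vs B: payoffs [5, 5] → best response X/Y (payoff 5)
Mutual best responses: (A,Y), (B,X) → Nash equilibria.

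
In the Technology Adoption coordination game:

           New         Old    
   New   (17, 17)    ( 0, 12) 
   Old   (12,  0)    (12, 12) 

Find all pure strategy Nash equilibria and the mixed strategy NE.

Pure NE: (New, New) and (Old, Old); Mixed NE: p = 0.7059, q = 0.7059

Work:
Check pure NE:
(New, New): (17, 17) - no unilateral deviation beneficial
(Old, Old): (12, 12) - no unilateral deviation beneficial
Mixed NE: P1 plays New with p = 0.7059, P2 plays New with q = 0.7059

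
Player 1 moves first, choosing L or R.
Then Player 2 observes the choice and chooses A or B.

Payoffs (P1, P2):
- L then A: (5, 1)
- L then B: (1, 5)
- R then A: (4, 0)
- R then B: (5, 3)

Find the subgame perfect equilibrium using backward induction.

P1 plays R, P2 plays B after L and B after R; Payoff (5, 3)

Work:
Backward induction:
After L: P2 chooses B → P1 gets 1
After R: P2 chooses B → P1 gets 5
P1 chooses R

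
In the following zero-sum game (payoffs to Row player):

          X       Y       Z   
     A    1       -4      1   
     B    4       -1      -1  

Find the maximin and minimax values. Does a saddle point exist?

Maximin = -1, Minimax = -1, Saddle: True

Work:
Row minimums: [-4, -1] → maximin = -1
Column maximums: [4, -1, 1] → minimax = -1
Saddle point exists! Game value = -1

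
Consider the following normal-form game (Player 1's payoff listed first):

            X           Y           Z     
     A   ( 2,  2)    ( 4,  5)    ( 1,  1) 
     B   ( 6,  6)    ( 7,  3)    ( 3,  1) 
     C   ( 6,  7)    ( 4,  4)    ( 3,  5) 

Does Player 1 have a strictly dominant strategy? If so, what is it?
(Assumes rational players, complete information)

No strictly dominant strategy exists for Player 1

Work:
A strategy strictly dominates another if it gives a strictly higher payoff against every opponent action. Compare each pair of P1's strategies column-by-column:
  A vs B: [2 vs 6, 4 vs 7, 1 vs 3] → A does not strictly dominate B (column X: 2 ≤ 6)
  A vs C: [2 vs 6, 4 vs 4, 1 vs 3] → A does not strictly dominate C (column X: 2 ≤ 6)
  B vs A: [6 vs 2, 7 vs 4, 3 vs 1] → B strictly dominates A
  B vs C: [6 vs 6, 7 vs 4, 3 vs 3] → B does not strictly dominate C (column X: 6 ≤ 6)
  C vs A: [6 vs 2, 4 vs 4, 3 vs 1] → C does not strictly dominate A (column Y: 4 ≤ 4)
  C vs B: [6 vs 6, 4 vs 7, 3 vs 3] → C does not strictly dominate B (column X: 6 ≤ 6)
No single strategy strictly dominates all others → no strictly dominant strategy.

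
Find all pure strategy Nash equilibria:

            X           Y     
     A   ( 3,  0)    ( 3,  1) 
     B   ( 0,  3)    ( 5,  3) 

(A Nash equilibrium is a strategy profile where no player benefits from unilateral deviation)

Nash equilibrium: (B, Y)

Work:
Best responses:
  P1 vs X: payoffs [3, 0] → best response A (payoff 3)
  P1 vs Y: payoffs [3, 5] → best response B (payoff 5)
  P2 vs A: payoffs [0, 1] → best response Y (payoff 1)
  P2 vs B: payoffs [3, 3] → best response X/Y (payoff 3)
Mutual best responses: (B,Y) → Nash equilibria.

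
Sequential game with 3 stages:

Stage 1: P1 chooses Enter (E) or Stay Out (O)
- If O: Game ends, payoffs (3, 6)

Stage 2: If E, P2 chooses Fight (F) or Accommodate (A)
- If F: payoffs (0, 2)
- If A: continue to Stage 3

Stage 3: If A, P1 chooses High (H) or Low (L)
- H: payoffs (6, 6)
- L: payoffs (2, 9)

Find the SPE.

SPE: (E, A, H); Outcome (6, 6)

Work:
Stage 3: P1 chooses H (6 vs 2)
Stage 2: P2: F->2, A->6 (anticipating H). Choose A
Stage 1: P1: O->3, E->6 (anticipating A, H). Choose E
SPE path: E -> A -> H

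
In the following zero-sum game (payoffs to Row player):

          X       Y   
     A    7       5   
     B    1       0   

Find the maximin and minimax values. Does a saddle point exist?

Maximin = 5, Minimax = 5, Saddle: True

Work:
Row minimums: [5, 0] → maximin = 5
Column maximums: [7, 5] → minimax = 5
Saddle point exists! Game value = 5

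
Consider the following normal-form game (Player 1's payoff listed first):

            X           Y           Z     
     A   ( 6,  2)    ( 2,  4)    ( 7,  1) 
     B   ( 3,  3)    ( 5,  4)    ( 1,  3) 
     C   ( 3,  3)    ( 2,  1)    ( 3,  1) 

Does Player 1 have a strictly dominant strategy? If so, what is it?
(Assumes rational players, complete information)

No strictly dominant strategy exists for Player 1

Work:
A strategy strictly dominates another if it gives a strictly higher payoff against every opponent action. Compare each pair of P1's strategies column-by-column:
  A vs B: [6 vs 3, 2 vs 5, 7 vs 1] → A does not strictly dominate B (column Y: 2 ≤ 5)
  A vs C: [6 vs 3, 2 vs 2, 7 vs 3] → A does not strictly dominate C (column Y: 2 ≤ 2)
  B vs A: [3 vs 6, 5 vs 2, 1 vs 7] → B does not strictly dominate A (column X: 3 ≤ 6)
  B vs C: [3 vs 3, 5 vs 2, 1 vs 3] → B does not strictly dominate C (column X: 3 ≤ 3)
  C vs A: [3 vs 6, 2 vs 2, 3 vs 7] → C does not strictly dominate A (column X: 3 ≤ 6)
  C vs B: [3 vs 3, 2 vs 5, 3 vs 1] → C does not strictly dominate B (column X: 3 ≤ 3)
No single strategy strictly dominates all others → no strictly dominant strategy.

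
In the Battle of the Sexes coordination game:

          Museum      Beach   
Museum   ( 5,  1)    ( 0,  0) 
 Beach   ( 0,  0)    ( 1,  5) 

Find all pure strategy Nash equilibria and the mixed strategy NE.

Pure NE: (Museum, Museum) and (Beach, Beach); Mixed NE: p = 0.8333, q = 0.1667

Work:
Check pure NE:
(Museum, Museum): (5, 1) - no unilateral deviation beneficial
(Beach, Beach): (1, 5) - no unilateral deviation beneficial
Mixed NE: P1 plays Museum with p = 0.8333, P2 plays Museum with q = 0.1667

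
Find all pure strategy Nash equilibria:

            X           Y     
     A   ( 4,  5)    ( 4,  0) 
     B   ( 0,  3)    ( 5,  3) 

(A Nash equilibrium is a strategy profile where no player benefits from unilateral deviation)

Nash equilibrium: (A, X), (B, Y)

Work:
Best responses:
  P1 vs X: payoffs [4, 0] → best response A (payoff 4)
  P1 vs Y: payoffs [4, 5] → best response B (payoff 5)
  P2 vs A: payoffs [5, 0] → best response X (payoff 5)
  P2 vs B: payoffs [3, 3] → best response X/Y (payoff 3)
Mutual best responses: (A,X), (B,Y) → Nash equilibria.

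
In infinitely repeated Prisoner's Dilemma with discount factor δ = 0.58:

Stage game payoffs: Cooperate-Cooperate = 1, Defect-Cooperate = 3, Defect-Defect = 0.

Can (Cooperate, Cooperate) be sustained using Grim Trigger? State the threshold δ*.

δ* = 0.6667; since δ = 0.58 < 0.6667, cooperation cannot be sustained

Work:
For Grim Trigger:
Cooperate forever: 1/(1-δ)
Defect then punished: 3 + 0·δ/(1-δ)
Need: 1/(1-δ) ≥ 3 + 0·δ/(1-δ)
Solving: δ ≥ (T-R)/(T-P) = (3-1)/(3-0) = 0.6667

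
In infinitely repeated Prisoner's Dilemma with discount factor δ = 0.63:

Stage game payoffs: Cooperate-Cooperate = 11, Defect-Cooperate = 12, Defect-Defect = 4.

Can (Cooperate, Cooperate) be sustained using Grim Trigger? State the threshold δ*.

δ* = 0.125; since δ = 0.63 ≥ 0.125, cooperation can be sustained

Work:
For Grim Trigger:
Cooperate forever: 11/(1-δ)
Defect then punished: 12 + 4·δ/(1-δ)
Need: 11/(1-δ) ≥ 12 + 4·δ/(1-δ)
Solving: δ ≥ (T-R)/(T-P) = (12-11)/(12-4) = 0.125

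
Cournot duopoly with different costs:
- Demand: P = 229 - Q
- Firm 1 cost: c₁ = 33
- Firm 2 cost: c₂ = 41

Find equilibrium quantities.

q₁* = 68.0, q₂* = 60.0

Work:
Reaction: q₁ = (229 - 33 - q₂)/2
Reaction: q₂ = (229 - 41 - q₁)/2
Solve simultaneously:
q₁* = (229 - 2×33 + 41)/3 = 68.0
q₂* = (229 - 2×41 + 33)/3 = 60.0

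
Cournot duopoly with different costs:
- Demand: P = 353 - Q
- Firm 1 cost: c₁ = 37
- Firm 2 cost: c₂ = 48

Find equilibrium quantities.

q₁* = 109.0, q₂* = 98.0

Work:
Reaction: q₁ = (353 - 37 - q₂)/2
Reaction: q₂ = (353 - 48 - q₁)/2
Solve simultaneously:
q₁* = (353 - 2×37 + 48)/3 = 109.0
q₂* = (353 - 2×48 + 37)/3 = 98.0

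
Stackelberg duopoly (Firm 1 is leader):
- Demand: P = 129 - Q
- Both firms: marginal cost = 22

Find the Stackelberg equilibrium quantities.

q₁* (leader) = 53.5, q₂* (follower) = 26.75

Work:
Follower's reaction: q₂ = (a - c - q₁)/2
Leader substitutes: π₁ = q₁·(a - q₁ - (a-c-q₁)/2 - c)
FOC: q₁* = (129 - 22)/2 = 53.50
Then: q₂* = (129 - 22 - 53.5)/2 = 26.75
Leader has first-mover advantage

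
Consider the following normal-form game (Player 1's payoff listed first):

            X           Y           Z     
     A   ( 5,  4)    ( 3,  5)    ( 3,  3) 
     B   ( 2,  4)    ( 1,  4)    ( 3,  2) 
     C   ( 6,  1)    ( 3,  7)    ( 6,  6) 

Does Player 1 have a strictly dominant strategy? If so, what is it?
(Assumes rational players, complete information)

No strictly dominant strategy exists for Player 1

Work:
A strategy strictly dominates another if it gives a strictly higher payoff against every opponent action. Compare each pair of P1's strategies column-by-column:
  A vs B: [5 vs 2, 3 vs 1, 3 vs 3] → A does not strictly dominate B (column Z: 3 ≤ 3)
  A vs C: [5 vs 6, 3 vs 3, 3 vs 6] → A does not strictly dominate C (column X: 5 ≤ 6)
  B vs A: [2 vs 5, 1 vs 3, 3 vs 3] → B does not strictly dominate A (column X: 2 ≤ 5)
  B vs C: [2 vs 6, 1 vs 3, 3 vs 6] → B does not strictly dominate C (column X: 2 ≤ 6)
  C vs A: [6 vs 5, 3 vs 3, 6 vs 3] → C does not strictly dominate A (column Y: 3 ≤ 3)
  C vs B: [6 vs 2, 3 vs 1, 6 vs 3] → C strictly dominates B
No single strategy strictly dominates all others → no strictly dominant strategy.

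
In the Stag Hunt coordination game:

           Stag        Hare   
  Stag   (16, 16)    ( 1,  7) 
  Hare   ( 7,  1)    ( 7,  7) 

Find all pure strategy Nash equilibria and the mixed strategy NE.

Pure NE: (Stag, Stag) and (Hare, Hare); Mixed NE: p = 0.4, q = 0.4

Work:
Check pure NE:
(Stag, Stag): (16, 16) - no unilateral deviation beneficial
(Hare, Hare): (7, 7) - no unilateral deviation beneficial
Mixed NE: P1 plays Stag with p = 0.4, P2 plays Stag with q = 0.4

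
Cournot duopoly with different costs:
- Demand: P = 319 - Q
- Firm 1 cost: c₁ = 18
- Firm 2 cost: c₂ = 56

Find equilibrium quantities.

q₁* = 113.0, q₂* = 75.0

Work:
Reaction: q₁ = (319 - 18 - q₂)/2
Reaction: q₂ = (319 - 56 - q₁)/2
Solve simultaneously:
q₁* = (319 - 2×18 + 56)/3 = 113.0
q₂* = (319 - 2×56 + 18)/3 = 75.0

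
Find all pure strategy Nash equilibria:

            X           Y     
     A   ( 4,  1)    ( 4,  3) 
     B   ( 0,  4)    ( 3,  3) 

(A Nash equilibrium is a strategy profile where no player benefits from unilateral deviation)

Nash equilibrium: (A, Y)

Work:
Best responses:
  P1 vs X: payoffs [4, 0] → best response A (payoff 4)
  P1 vs Y: payoffs [4, 3] → best response A (payoff 4)
  P2 vs A: payoffs [1, 3] → best response Y (payoff 3)
  P2 vs B: payoffs [4, 3] → best response X (payoff 4)
Mutual best responses: (A,Y) → Nash equilibria.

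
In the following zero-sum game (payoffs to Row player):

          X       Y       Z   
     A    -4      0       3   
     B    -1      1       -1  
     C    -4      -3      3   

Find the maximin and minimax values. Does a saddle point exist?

Maximin = -1, Minimax = -1, Saddle: True

Work:
Row minimums: [-4, -1, -4] → maximin = -1
Column maximums: [-1, 1, 3] → minimax = -1
Saddle point exists! Game value = -1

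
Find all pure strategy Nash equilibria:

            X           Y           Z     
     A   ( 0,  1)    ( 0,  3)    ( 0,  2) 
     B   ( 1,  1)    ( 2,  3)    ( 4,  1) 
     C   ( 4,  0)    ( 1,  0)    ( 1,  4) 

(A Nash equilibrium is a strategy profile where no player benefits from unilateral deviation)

Nash equilibrium: (B, Y)

Work:
Best responses:
  P1 vs X: payoffs [0, 1, 4] → best response C (payoff 4)
  P1 vs Y: payoffs [0, 2, 1] → best response B (payoff 2)
  P1 vs Z: payoffs [0, 4, 1] → best response B (payoff 4)
  P2 vs A: payoffs [1, 3, 2] → best response Y (payoff 3)
  P2 vs B: payoffs [1, 3, 1] → best response Y (payoff 3)
  P2 vs C: payoffs [0, 0, 4] → best response Z (payoff 4)
Mutual best responses: (B,Y) → Nash equilibria.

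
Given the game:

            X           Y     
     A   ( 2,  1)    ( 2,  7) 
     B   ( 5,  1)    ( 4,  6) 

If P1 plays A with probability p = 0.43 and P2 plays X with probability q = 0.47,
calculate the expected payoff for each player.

E[P1] = 3.4079, E[P2] = 3.8779

Work:
E[P1] = p·q·π₁(A,X) + p·(1-q)·π₁(A,Y) + (1-p)·q·π₁(B,X) + (1-p)·(1-q)·π₁(B,Y)
= 0.43·0.47·2 + 0.43·0.53·2 + 0.57·0.47·5 + 0.57·0.53·4
= 3.4079

E[P2] = 3.8779 (similar calculation)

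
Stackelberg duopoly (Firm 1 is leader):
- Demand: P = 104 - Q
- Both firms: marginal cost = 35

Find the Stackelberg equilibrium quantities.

q₁* (leader) = 34.5, q₂* (follower) = 17.25

Work:
Follower's reaction: q₂ = (a - c - q₁)/2
Leader substitutes: π₁ = q₁·(a - q₁ - (a-c-q₁)/2 - c)
FOC: q₁* = (104 - 35)/2 = 34.50
Then: q₂* = (104 - 35 - 34.5)/2 = 17.25
Leader has first-mover advantage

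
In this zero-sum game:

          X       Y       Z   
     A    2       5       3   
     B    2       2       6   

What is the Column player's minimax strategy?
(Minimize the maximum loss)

Column should play X, value = 2

Work:
Column player minimizes Row's maximum payoff:
Column X: max payoff to Row = 2
Column Y: max payoff to Row = 5
Column Z: max payoff to Row = 6
Minimum is 2, achieved by column X.
Minimax strategy: X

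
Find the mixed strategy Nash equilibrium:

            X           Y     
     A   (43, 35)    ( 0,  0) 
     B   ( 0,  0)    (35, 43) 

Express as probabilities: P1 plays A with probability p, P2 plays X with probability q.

p = 0.5513, q = 0.4487

Work:
Find probabilities that make opponent indifferent:
P2 chooses q to make P1 indifferent between A and B
P1 chooses p to make P2 indifferent between X and Y
Mixed NE: P1 plays (A: 0.5513, B: 0.4487), P2 plays (X: 0.4487, Y: 0.5513)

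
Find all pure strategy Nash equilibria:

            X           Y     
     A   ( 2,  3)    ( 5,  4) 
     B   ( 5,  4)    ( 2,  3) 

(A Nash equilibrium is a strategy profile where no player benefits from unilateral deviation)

Nash equilibrium: (A, Y), (B, X)

Work:
Best responses:
  P1 vs X: payoffs [2, 5] → best response B (payoff 5)
  P1 vs Y: payoffs [5, 2] → best response A (payoff 5)
  P2 vs A: payoffs [3, 4] → best response Y (payoff 4)
  P2 vs B: payoffs [4, 3] → best response X (payoff 4)
Mutual best responses: (A,Y), (B,X) → Nash equilibria.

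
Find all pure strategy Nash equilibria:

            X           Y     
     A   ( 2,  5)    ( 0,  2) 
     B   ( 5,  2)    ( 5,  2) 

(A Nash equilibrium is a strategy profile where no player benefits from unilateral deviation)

Nash equilibrium: (B, X), (B, Y)

Work:
Best responses:
  P1 vs X: payoffs [2, 5] → best response B (payoff 5)
  P1 vs Y: payoffs [0, 5] → best response B (payoff 5)
  P2 vs A: payoffs [5, 2] → best response X (payoff 5)
  P2 vs B: payoffs [2, 2] → best response X/Y (payoff 2)
Mutual best responses: (B,X), (B,Y) → Nash equilibria.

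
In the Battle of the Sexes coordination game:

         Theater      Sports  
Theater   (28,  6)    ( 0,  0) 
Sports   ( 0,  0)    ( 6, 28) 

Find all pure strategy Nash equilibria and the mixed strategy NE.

Pure NE: (Theater, Theater) and (Sports, Sports); Mixed NE: p = 0.8235, q = 0.1765

Work:
Check pure NE:
(Theater, Theater): (28, 6) - no unilateral deviation beneficial
(Sports, Sports): (6, 28) - no unilateral deviation beneficial
Mixed NE: P1 plays Theater with p = 0.8235, P2 plays Theater with q = 0.1765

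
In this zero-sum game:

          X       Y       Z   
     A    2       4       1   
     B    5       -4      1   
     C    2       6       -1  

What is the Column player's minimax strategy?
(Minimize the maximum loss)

Column should play Z, value = 1

Work:
Column player minimizes Row's maximum payoff:
Column X: max payoff to Row = 5
Column Y: max payoff to Row = 6
Column Z: max payoff to Row = 1
Minimum is 1, achieved by column Z.
Minimax strategy: Z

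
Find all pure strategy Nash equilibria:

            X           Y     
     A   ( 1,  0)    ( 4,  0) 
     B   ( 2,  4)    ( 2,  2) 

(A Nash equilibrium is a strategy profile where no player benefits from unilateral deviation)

Nash equilibrium: (A, Y), (B, X)

Work:
Best responses:
  P1 vs X: payoffs [1, 2] → best response B (payoff 2)
  P1 vs Y: payoffs [4, 2] → best response A (payoff 4)
  P2 vs A: payoffs [0, 0] → best response X/Y (payoff 0)
  P2 vs B: payoffs [4, 2] → best response X (payoff 4)
Mutual best responses: (A,Y), (B,X) → Nash equilibria.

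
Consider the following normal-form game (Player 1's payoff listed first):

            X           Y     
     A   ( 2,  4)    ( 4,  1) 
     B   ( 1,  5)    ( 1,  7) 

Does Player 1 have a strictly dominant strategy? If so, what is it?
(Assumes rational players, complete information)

Yes, Player 1's strictly dominant strategy is A

Work:
A strategy strictly dominates another if it gives a strictly higher payoff against every opponent action. Compare each pair of P1's strategies column-by-column:
  A vs B: [2 vs 1, 4 vs 1] → A strictly dominates B
  B vs A: [1 vs 2, 1 vs 4] → B does not strictly dominate A (column X: 1 ≤ 2)
A strictly dominates every other strategy → strictly dominant.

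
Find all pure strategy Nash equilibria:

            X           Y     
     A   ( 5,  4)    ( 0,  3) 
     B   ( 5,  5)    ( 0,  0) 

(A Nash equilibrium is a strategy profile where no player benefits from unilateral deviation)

Nash equilibrium: (A, X), (B, X)

Work:
Best responses:
  P1 vs X: payoffs [5, 5] → best response A/B (payoff 5)
  P1 vs Y: payoffs [0, 0] → best response A/B (payoff 0)
  P2 vs A: payoffs [4, 3] → best response X (payoff 4)
  P2 vs B: payoffs [5, 0] → best response X (payoff 5)
Mutual best responses: (A,X), (B,X) → Nash equilibria.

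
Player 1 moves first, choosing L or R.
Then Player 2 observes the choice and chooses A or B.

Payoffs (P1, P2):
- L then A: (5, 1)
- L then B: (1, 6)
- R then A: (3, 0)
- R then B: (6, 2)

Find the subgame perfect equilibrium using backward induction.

P1 plays R, P2 plays B after L and B after R; Payoff (6, 2)

Work:
Backward induction:
After L: P2 chooses B → P1 gets 1
After R: P2 chooses B → P1 gets 6
P1 chooses R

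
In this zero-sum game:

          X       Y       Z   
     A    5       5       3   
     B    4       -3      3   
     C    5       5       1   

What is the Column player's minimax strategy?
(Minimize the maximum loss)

Column should play Z, value = 3

Work:
Column player minimizes Row's maximum payoff:
Column X: max payoff to Row = 5
Column Y: max payoff to Row = 5
Column Z: max payoff to Row = 3
Minimum is 3, achieved by column Z.
Minimax strategy: Z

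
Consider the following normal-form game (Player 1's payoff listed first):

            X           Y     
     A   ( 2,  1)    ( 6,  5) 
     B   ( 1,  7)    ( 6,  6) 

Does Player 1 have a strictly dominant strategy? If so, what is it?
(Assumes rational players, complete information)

No strictly dominant strategy exists for Player 1

Work:
A strategy strictly dominates another if it gives a strictly higher payoff against every opponent action. Compare each pair of P1's strategies column-by-column:
  A vs B: [2 vs 1, 6 vs 6] → A does not strictly dominate B (column Y: 6 ≤ 6)
  B vs A: [1 vs 2, 6 vs 6] → B does not strictly dominate A (column X: 1 ≤ 2)
No single strategy strictly dominates all others → no strictly dominant strategy.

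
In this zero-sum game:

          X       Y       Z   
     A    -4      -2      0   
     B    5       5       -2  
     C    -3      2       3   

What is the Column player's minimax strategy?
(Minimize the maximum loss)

Column should play Z, value = 3

Work:
Column player minimizes Row's maximum payoff:
Column X: max payoff to Row = 5
Column Y: max payoff to Row = 5
Column Z: max payoff to Row = 3
Minimum is 3, achieved by column Z.
Minimax strategy: Z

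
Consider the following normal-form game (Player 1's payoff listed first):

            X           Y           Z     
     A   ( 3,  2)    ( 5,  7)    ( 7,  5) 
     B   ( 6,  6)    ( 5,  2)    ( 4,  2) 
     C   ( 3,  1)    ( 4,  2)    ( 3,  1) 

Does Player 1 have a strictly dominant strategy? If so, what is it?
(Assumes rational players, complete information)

No strictly dominant strategy exists for Player 1

Work:
A strategy strictly dominates another if it gives a strictly higher payoff against every opponent action. Compare each pair of P1's strategies column-by-column:
  A vs B: [3 vs 6, 5 vs 5, 7 vs 4] → A does not strictly dominate B (column X: 3 ≤ 6)
  A vs C: [3 vs 3, 5 vs 4, 7 vs 3] → A does not strictly dominate C (column X: 3 ≤ 3)
  B vs A: [6 vs 3, 5 vs 5, 4 vs 7] → B does not strictly dominate A (column Y: 5 ≤ 5)
  B vs C: [6 vs 3, 5 vs 4, 4 vs 3] → B strictly dominates C
  C vs A: [3 vs 3, 4 vs 5, 3 vs 7] → C does not strictly dominate A (column X: 3 ≤ 3)
  C vs B: [3 vs 6, 4 vs 5, 3 vs 4] → C does not strictly dominate B (column X: 3 ≤ 6)
No single strategy strictly dominates all others → no strictly dominant strategy.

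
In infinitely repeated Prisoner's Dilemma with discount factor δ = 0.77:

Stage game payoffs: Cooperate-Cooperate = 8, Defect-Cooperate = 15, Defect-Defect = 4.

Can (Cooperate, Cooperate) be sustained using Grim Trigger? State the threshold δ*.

δ* = 0.6364; since δ = 0.77 ≥ 0.6364, cooperation can be sustained

Work:
For Grim Trigger:
Cooperate forever: 8/(1-δ)
Defect then punished: 15 + 4·δ/(1-δ)
Need: 8/(1-δ) ≥ 15 + 4·δ/(1-δ)
Solving: δ ≥ (T-R)/(T-P) = (15-8)/(15-4) = 0.6364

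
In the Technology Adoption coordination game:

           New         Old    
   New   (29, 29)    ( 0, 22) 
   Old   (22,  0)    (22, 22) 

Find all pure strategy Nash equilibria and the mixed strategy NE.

Pure NE: (New, New) and (Old, Old); Mixed NE: p = 0.7586, q = 0.7586

Work:
Check pure NE:
(New, New): (29, 29) - no unilateral deviation beneficial
(Old, Old): (22, 22) - no unilateral deviation beneficial
Mixed NE: P1 plays New with p = 0.7586, P2 plays New with q = 0.7586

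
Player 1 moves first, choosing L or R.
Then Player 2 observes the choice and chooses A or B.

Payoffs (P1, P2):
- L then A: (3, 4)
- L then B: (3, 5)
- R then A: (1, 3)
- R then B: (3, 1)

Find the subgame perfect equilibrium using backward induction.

P1 plays L, P2 plays B after L and A after R; Payoff (3, 5)

Work:
Backward induction:
After L: P2 chooses B → P1 gets 3
After R: P2 chooses A → P1 gets 1
P1 chooses L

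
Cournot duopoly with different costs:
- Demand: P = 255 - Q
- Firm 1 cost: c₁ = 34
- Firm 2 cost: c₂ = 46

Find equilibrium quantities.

q₁* = 77.67, q₂* = 65.67

Work:
Reaction: q₁ = (255 - 34 - q₂)/2
Reaction: q₂ = (255 - 46 - q₁)/2
Solve simultaneously:
q₁* = (255 - 2×34 + 46)/3 = 77.67
q₂* = (255 - 2×46 + 34)/3 = 65.67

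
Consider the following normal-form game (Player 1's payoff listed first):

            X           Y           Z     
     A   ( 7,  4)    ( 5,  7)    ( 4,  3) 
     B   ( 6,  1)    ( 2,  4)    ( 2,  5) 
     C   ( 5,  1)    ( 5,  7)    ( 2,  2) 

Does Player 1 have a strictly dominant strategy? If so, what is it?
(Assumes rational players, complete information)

No strictly dominant strategy exists for Player 1

Work:
A strategy strictly dominates another if it gives a strictly higher payoff against every opponent action. Compare each pair of P1's strategies column-by-column:
  A vs B: [7 vs 6, 5 vs 2, 4 vs 2] → A strictly dominates B
  A vs C: [7 vs 5, 5 vs 5, 4 vs 2] → A does not strictly dominate C (column Y: 5 ≤ 5)
  B vs A: [6 vs 7, 2 vs 5, 2 vs 4] → B does not strictly dominate A (column X: 6 ≤ 7)
  B vs C: [6 vs 5, 2 vs 5, 2 vs 2] → B does not strictly dominate C (column Y: 2 ≤ 5)
  C vs A: [5 vs 7, 5 vs 5, 2 vs 4] → C does not strictly dominate A (column X: 5 ≤ 7)
  C vs B: [5 vs 6, 5 vs 2, 2 vs 2] → C does not strictly dominate B (column X: 5 ≤ 6)
No single strategy strictly dominates all others → no strictly dominant strategy.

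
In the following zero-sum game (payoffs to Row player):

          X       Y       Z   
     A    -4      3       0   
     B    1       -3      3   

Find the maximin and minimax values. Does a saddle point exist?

Maximin = -3, Minimax = 1, Saddle: False

Work:
Row minimums: [-4, -3] → maximin = -3
Column maximums: [1, 3, 3] → minimax = 1
No saddle point (maximin ≠ minimax). Mixed strategy needed.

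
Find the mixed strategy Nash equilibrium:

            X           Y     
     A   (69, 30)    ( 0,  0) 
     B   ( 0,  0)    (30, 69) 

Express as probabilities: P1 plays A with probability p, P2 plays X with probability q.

p = 0.697, q = 0.303

Work:
Find probabilities that make opponent indifferent:
P2 chooses q to make P1 indifferent between A and B
P1 chooses p to make P2 indifferent between X and Y
Mixed NE: P1 plays (A: 0.697, B: 0.303), P2 plays (X: 0.303, Y: 0.697)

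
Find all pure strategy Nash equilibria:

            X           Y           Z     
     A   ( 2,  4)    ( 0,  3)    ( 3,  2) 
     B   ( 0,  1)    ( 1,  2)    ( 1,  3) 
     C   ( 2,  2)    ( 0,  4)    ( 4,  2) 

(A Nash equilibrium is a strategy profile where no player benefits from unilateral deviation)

Nash equilibrium: (A, X)

Work:
Best responses:
  P1 vs X: payoffs [2, 0, 2] → best response A/C (payoff 2)
  P1 vs Y: payoffs [0, 1, 0] → best response B (payoff 1)
  P1 vs Z: payoffs [3, 1, 4] → best response C (payoff 4)
  P2 vs A: payoffs [4, 3, 2] → best response X (payoff 4)
  P2 vs B: payoffs [1, 2, 3] → best response Z (payoff 3)
  P2 vs C: payoffs [2, 4, 2] → best response Y (payoff 4)
Mutual best responses: (A,X) → Nash equilibria.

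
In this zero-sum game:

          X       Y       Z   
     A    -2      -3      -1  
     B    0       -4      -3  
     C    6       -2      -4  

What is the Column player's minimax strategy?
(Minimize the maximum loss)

Column should play Y, value = -2

Work:
Column player minimizes Row's maximum payoff:
Column X: max payoff to Row = 6
Column Y: max payoff to Row = -2
Column Z: max payoff to Row = -1
Minimum is -2, achieved by column Y.
Minimax strategy: Y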